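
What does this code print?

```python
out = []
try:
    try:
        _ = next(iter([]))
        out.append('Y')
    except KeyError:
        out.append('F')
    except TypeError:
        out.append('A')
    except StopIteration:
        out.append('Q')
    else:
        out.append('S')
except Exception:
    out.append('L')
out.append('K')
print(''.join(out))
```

Execution trace: 'Q' (inner except StopIteration) → 'K' (after the try/except). Output: QK

Answer: QK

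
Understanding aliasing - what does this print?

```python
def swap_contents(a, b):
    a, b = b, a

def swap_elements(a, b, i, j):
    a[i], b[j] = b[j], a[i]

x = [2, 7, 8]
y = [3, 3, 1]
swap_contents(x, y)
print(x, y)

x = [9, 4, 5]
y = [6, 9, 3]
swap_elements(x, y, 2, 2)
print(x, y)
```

Key concept: parameter rebinding vs mutation.
Step by step:
`x = [2, 7, 8]` → x = [2, 7, 8]
`y = [3, 3, 1]` → y = [3, 3, 1]
`swap_contents(x, y)` → no visible change to tracked variables
`print(x, y)` → prints [2, 7, 8] [3, 3, 1]
`x = [9, 4, 5]` → x = [9, 4, 5]
`y = [6, 9, 3]` → y = [6, 9, 3]
`swap_elements(x, y, 2, 2)` → x = [9, 4, 3]; y = [6, 9, 5]
`print(x, y)` → prints [9, 4, 3] [6, 9, 5]

Answer:
[2, 7, 8] [3, 3, 1]
[9, 4, 3] [6, 9, 5]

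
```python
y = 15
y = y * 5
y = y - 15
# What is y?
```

Trace:
`y = 15` → y = 15
`y = y * 5` → y = 75
`y = y - 15` → y = 60
So y = 60

Answer: 60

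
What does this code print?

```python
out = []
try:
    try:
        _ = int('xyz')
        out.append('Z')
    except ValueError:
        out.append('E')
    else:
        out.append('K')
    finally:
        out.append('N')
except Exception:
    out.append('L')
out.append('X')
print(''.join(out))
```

Execution trace: 'E' (inner except ValueError) → 'N' (inner finally) → 'X' (after the try/except). Output: ENX

Answer: ENX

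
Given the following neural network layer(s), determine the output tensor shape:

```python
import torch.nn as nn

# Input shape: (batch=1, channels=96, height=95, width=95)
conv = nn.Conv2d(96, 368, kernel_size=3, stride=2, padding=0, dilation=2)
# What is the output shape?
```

Input: (1, 96, 95, 95) -> Output: (1, 368, 46, 46)

Answer: (1, 368, 46, 46)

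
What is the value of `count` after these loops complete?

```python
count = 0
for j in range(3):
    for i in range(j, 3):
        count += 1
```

Upper triangle: 3 + 2 + ... + 1
`count` takes the values: 0 → 1 → 2 → 3 → 4 → 5 → 6

Answer: 6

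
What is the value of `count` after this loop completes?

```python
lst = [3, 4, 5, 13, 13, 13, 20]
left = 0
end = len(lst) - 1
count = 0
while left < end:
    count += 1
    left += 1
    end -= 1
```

Iterations until pointers meet (list length 7)
`count` takes the values: 0 → 1 → 2 → 3

Answer: 3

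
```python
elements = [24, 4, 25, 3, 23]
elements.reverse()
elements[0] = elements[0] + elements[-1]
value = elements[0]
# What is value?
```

Trace:
`elements = [24, 4, 25, 3, 23]` → elements = [24, 4, 25, 3, 23]
`elements.reverse()` → elements = [23, 3, 25, 4, 24]
`elements[0] = elements[0] + elements[-1]` → elements = [47, 3, 25, 4, 24]
`value = elements[0]` → value = 47
So value = 47

Answer: 47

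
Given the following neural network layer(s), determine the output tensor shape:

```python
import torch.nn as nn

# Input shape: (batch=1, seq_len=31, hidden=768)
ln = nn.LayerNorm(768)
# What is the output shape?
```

Input: (1, 31, 768) -> Output: (1, 31, 768)

Answer: (1, 31, 768)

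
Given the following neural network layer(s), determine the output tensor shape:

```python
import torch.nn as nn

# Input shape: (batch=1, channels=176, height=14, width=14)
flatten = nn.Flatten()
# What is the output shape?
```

Input: (1, 176, 14, 14) -> Output: (1, 34496)

Answer: (1, 34496)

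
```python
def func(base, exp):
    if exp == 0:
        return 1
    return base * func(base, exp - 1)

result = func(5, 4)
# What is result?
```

func(5, 4) = 5 * 5 * 5 * 5 = 625

Answer: 625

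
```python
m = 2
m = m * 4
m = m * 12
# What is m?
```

Trace:
`m = 2` → m = 2
`m = m * 4` → m = 8
`m = m * 12` → m = 96
So m = 96

Answer: 96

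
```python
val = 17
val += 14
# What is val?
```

Trace:
`val = 17` → val = 17
`val += 14` → val = 31
So val = 31

Answer: 31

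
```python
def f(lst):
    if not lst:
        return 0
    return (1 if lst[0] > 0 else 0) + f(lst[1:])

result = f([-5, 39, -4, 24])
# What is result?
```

Count of positive elements in [-5, 39, -4, 24] = 2

Answer: 2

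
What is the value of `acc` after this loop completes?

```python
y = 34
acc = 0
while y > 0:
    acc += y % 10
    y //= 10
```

Sum digits of 34
`acc` takes the values: 0 → 4 → 7

Answer: 7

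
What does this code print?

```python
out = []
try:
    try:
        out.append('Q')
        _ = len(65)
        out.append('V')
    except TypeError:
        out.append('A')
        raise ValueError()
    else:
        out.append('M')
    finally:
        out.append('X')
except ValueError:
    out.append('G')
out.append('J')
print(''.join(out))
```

Execution trace: 'Q' (inner try body) → 'A' (inner except TypeError) → 'X' (inner finally) → 'G' (outer except ValueError) → 'J' (after the try/except). Output: QAXGJ

Answer: QAXGJ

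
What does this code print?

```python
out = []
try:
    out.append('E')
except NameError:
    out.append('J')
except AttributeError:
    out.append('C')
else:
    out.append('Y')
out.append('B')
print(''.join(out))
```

Execution trace: 'E' (try body, no exception) → 'Y' (else) → 'B' (after the try/except). Output: EYB

Answer: EYB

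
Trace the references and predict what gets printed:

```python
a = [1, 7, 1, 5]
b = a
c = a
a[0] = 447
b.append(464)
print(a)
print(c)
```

Key concept: multiple aliases.
Step by step:
`a = [1, 7, 1, 5]` → a = [1, 7, 1, 5]
`b = a` → b = [1, 7, 1, 5] (same object as a)
`c = a` → c = [1, 7, 1, 5] (same object as a, b)
`a[0] = 447` → a = [447, 7, 1, 5] (same object as b, c); b = [447, 7, 1, 5] (same object as a, c); c = [447, 7, 1, 5] (same object as a, b)
`b.append(464)` → a = [447, 7, 1, 5, 464] (same object as b, c); b = [447, 7, 1, 5, 464] (same object as a, c); c = [447, 7, 1, 5, 464] (same object as a, b)
`print(a)` → prints [447, 7, 1, 5, 464]
`print(c)` → prints [447, 7, 1, 5, 464]

Answer:
[447, 7, 1, 5, 464]
[447, 7, 1, 5, 464]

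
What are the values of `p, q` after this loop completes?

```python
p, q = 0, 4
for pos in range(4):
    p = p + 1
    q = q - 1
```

p goes 0→4, q goes 4→0
`p, q` takes the values: (0, 4) → (1, 4) → (1, 3) → (2, 3) → (2, 2) → (3, 2) → (3, 1) → (4, 1) → (4, 0)

Answer: 4, 0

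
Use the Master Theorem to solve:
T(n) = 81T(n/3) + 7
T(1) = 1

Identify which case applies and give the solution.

a=81, b=3, f(n)=7. log_3(81) = 4. Since c=0 < 4, Case 1 applies: T(n) = Θ(n^log_b(a)) = O(n^4).

Answer: O(n^4) - Case 1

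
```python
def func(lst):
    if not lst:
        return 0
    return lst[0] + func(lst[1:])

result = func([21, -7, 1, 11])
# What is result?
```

21 + (-7) + 1 + 11 + 0 = 26

Answer: 26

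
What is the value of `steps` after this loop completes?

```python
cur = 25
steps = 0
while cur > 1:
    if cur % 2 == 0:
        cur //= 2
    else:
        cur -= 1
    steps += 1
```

Steps to reduce 25 to 1
`steps` takes the values: 0 → 1 → 2 → 3 → 4 → 5 → 6

Answer: 6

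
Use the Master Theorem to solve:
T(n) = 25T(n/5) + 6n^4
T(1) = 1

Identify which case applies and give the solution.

a=25, b=5, f(n)=6n^4. log_5(25) = 2. Since c=4 > 2 and the regularity condition holds (25(n/5)^4 = (25/5^4)n^4 with 25/5^4 < 1), Case 3 applies: T(n) = Θ(f(n)) = O(n^4).

Answer: O(n^4) - Case 3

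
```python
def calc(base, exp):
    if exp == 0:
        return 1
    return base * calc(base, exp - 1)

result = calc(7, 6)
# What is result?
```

calc(7, 6) = 7 * 7 * 7 * 7 * 7 * 7 = 117649

Answer: 117649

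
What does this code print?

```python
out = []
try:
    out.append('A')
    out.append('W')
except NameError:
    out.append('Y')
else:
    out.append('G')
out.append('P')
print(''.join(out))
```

Execution trace: 'A' (try body) → 'W' (try body, no exception) → 'G' (else) → 'P' (after the try/except). Output: AWGP

Answer: AWGP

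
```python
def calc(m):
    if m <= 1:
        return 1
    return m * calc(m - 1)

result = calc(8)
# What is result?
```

calc(8) = 8 * 7 * 6 * 5 * 4 * 3 * 2 * 1 = 40320

Answer: 40320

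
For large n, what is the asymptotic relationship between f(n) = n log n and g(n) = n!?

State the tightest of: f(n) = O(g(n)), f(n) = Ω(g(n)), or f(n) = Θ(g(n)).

n log n vs n!: f(n) = O(g(n)) but not Ω(g(n)) — n! grows strictly faster than n log n.

Answer: f(n) = O(g(n)) but not Ω(g(n)) — n! grows strictly faster than n log n.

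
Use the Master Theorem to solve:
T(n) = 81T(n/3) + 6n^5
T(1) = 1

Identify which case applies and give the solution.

a=81, b=3, f(n)=6n^5. log_3(81) = 4. Since c=5 > 4 and the regularity condition holds (81(n/3)^5 = (81/3^5)n^5 with 81/3^5 < 1), Case 3 applies: T(n) = Θ(f(n)) = O(n^5).

Answer: O(n^5) - Case 3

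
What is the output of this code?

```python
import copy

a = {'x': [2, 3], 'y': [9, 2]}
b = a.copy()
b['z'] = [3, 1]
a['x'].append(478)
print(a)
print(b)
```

Key concept: shallow copy of dict with mutable values.
Step by step:
`a = {'x': [2, 3], 'y': [9, 2]}` → a = {'x': [2, 3], 'y': [9, 2]}
`b = a.copy()` → b = {'x': [2, 3], 'y': [9, 2]}
`b['z'] = [3, 1]` → b = {'x': [2, 3], 'y': [9, 2], 'z': [3, 1]}
`a['x'].append(478)` → a = {'x': [2, 3, 478], 'y': [9, 2]}; b = {'x': [2, 3, 478], 'y': [9, 2], 'z': [3, 1]}
`print(a)` → prints {'x': [2, 3, 478], 'y': [9, 2]}
`print(b)` → prints {'x': [2, 3, 478], 'y': [9, 2], 'z': [3, 1]}

Answer:
{'x': [2, 3, 478], 'y': [9, 2]}
{'x': [2, 3, 478], 'y': [9, 2], 'z': [3, 1]}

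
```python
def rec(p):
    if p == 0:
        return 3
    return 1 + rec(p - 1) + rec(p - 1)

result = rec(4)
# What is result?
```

rec(p) = 1 + 2·rec(p-1), rec(0)=3. Closed form: (3+1)·2^4 - 1 = 63.

Answer: 63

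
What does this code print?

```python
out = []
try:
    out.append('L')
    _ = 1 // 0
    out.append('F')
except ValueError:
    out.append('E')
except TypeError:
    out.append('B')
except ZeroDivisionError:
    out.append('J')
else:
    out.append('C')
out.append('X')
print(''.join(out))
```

Execution trace: 'L' (try body) → 'J' (except ZeroDivisionError) → 'X' (after the try/except). Output: LJX

Answer: LJX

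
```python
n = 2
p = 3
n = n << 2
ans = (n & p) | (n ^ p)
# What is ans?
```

Trace:
`n = 2` → n = 2
`p = 3` → p = 3
`n = n << 2` → n = 8
`ans = (n & p) | (n ^ p)` → ans = 11
So ans = 11

Answer: 11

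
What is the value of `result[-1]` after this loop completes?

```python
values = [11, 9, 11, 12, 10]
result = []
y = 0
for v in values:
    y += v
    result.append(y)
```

Cumulative sum ends at 53
`result` takes the values: [] → [11] → [11, 20] → [11, 20, 31] → [11, 20, 31, 43] → [11, 20, 31, 43, 53]
So `result[-1]` = 53

Answer: 53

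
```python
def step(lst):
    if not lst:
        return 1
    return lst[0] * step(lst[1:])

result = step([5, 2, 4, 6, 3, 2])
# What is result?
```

Product over [5, 2, 4, 6, 3, 2] = 5 * 2 * 4 * 6 * 3 * 2 = 1440

Answer: 1440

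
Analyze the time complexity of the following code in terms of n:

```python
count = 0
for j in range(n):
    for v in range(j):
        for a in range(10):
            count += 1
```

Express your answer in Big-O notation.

Each loop level contributes: n × n × 1. Multiplying the contributions gives O(n^2).

Answer: O(n^2)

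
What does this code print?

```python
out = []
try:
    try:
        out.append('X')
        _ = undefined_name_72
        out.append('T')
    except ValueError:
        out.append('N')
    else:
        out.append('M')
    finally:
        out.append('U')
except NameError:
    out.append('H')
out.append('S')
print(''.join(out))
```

Execution trace: 'X' (try body) → 'U' (finally) → 'H' (outer except NameError) → 'S' (after the try/except). Output: XUHS

Answer: XUHS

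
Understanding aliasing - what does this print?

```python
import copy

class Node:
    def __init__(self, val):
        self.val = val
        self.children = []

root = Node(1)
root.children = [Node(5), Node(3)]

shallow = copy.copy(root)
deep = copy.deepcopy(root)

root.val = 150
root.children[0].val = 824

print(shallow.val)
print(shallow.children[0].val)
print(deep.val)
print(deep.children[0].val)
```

Key concept: deep copy with custom objects.
Step by step:
`root = Node(1)` → root = Node(val=1, children=[])
`root.children = [Node(5), Node(3)]` → root = Node(val=1, children=[Node(val=5, children=[]), Node(val=3, children=[])])
`shallow = copy.copy(root)` → shallow = Node(val=1, children=[Node(val=5, children=[]), Node(val=3, children=[])])
`deep = copy.deepcopy(root)` → deep = Node(val=1, children=[Node(val=5, children=[]), Node(val=3, children=[])])
`root.val = 150` → root = Node(val=150, children=[Node(val=5, children=[]), Node(val=3, children=[])])
`root.children[0].val = 824` → root = Node(val=150, children=[Node(val=824, children=[]), Node(val=3, children=[])]); shallow = Node(val=1, children=[Node(val=824, children=[]), Node(val=3, children=[])])
`print(shallow.val)` → prints 1
`print(shallow.children[0].val)` → prints 824
`print(deep.val)` → prints 1
`print(deep.children[0].val)` → prints 5

Answer:
1
824
1
5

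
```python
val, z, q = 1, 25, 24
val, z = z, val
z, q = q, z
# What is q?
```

Trace:
`val, z, q = 1, 25, 24` → val = 1; z = 25; q = 24
`val, z = z, val` → val = 25; z = 1
`z, q = q, z` → z = 24; q = 1
So q = 1

Answer: 1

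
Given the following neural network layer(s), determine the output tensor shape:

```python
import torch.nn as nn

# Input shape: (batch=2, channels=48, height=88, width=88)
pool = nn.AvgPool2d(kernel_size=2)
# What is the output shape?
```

Input: (2, 48, 88, 88) -> Output: (2, 48, 44, 44)

Answer: (2, 48, 44, 44)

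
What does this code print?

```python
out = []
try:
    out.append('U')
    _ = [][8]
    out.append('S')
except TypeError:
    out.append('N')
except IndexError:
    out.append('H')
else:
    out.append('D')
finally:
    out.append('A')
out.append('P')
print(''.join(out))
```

Execution trace: 'U' (try body) → 'H' (except IndexError) → 'A' (finally) → 'P' (after the try/except). Output: UHAP

Answer: UHAP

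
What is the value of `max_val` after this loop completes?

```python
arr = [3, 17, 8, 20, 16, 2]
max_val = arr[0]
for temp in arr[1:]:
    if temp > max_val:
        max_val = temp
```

Maximum of [3, 17, 8, 20, 16, 2]
`max_val` takes the values: 3 → 17 → 20

Answer: 20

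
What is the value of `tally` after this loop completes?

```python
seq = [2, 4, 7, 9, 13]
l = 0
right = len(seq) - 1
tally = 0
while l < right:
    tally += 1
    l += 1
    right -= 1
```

Iterations until pointers meet (list length 5)
`tally` takes the values: 0 → 1 → 2

Answer: 2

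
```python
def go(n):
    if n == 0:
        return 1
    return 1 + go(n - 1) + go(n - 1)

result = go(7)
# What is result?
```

go(n) = 1 + 2·go(n-1), go(0)=1. Closed form: (1+1)·2^7 - 1 = 255.

Answer: 255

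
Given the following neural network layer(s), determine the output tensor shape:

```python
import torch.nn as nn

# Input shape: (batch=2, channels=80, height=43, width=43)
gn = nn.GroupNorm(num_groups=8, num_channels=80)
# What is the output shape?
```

Input: (2, 80, 43, 43) -> Output: (2, 80, 43, 43)

Answer: (2, 80, 43, 43)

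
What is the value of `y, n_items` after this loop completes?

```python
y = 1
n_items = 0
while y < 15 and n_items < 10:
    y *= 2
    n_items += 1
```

Double until >= 15 or 10 iterations
`y, n_items` takes the values: (1, 0) → (2, 0) → (2, 1) → (4, 1) → (4, 2) → (8, 2) → (8, 3) → (16, 3) → (16, 4)

Answer: 16, 4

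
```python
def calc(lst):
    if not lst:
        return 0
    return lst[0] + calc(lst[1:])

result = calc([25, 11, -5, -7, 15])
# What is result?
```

25 + 11 + (-5) + (-7) + 15 + 0 = 39

Answer: 39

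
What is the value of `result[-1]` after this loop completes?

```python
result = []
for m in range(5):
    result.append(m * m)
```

Last element of squares 0 to 4
`result` takes the values: [] → [0] → [0, 1] → [0, 1, 4] → [0, 1, 4, 9] → [0, 1, 4, 9, 16]
So `result[-1]` = 16

Answer: 16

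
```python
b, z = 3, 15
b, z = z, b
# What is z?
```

Trace:
`b, z = 3, 15` → b = 3; z = 15
`b, z = z, b` → b = 15; z = 3
So z = 3

Answer: 3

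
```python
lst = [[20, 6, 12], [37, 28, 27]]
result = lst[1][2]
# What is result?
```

Trace:
`lst = [[20, 6, 12], [37, 28, 27]]` → lst = [[20, 6, 12], [37, 28, 27]]
`result = lst[1][2]` → result = 27
So result = 27

Answer: 27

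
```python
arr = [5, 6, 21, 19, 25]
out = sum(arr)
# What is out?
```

Trace:
`arr = [5, 6, 21, 19, 25]` → arr = [5, 6, 21, 19, 25]
`out = sum(arr)` → out = 76
So out = 76

Answer: 76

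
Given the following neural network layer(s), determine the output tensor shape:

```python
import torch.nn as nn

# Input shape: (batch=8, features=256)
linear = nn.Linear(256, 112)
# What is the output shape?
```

Input: (8, 256) -> Output: (8, 112)

Answer: (8, 112)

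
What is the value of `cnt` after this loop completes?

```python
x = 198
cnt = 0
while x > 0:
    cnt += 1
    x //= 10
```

Count digits by repeated division by 10
`cnt` takes the values: 0 → 1 → 2 → 3

Answer: 3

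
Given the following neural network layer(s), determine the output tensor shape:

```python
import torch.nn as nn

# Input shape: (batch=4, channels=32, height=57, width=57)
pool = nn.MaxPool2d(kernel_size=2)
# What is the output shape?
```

Input: (4, 32, 57, 57) -> Output: (4, 32, 28, 28)

Answer: (4, 32, 28, 28)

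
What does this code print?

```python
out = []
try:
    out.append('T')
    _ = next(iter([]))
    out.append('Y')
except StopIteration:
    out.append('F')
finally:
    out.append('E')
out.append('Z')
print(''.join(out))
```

Execution trace: 'T' (try body) → 'F' (except StopIteration) → 'E' (finally) → 'Z' (after the try/except). Output: TFEZ

Answer: TFEZ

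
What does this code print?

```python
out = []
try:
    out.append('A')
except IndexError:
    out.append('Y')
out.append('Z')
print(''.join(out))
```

Execution trace: 'A' (try body, no exception) → 'Z' (after the try/except). Output: AZ

Answer: AZ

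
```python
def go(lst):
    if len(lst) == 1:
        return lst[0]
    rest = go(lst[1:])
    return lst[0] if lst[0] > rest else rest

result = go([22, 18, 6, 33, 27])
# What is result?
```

Recursive max over [22, 18, 6, 33, 27] = 33

Answer: 33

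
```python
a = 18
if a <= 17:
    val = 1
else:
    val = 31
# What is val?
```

Trace:
`a = 18` → a = 18
`if a <= 17: ...` → a <= 17 is False, take else branch → val = 31
So val = 31

Answer: 31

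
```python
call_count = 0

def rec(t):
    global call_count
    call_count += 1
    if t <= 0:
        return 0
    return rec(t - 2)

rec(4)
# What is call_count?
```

Linear recursion stepping by 2: 3 calls from t=4 down to ≤0.

Answer: 3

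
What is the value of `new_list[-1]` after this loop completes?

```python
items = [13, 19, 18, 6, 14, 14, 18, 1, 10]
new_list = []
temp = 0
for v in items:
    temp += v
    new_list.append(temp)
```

Cumulative sum ends at 113
`new_list` takes the values: [] → [13] → [13, 32] → [13, 32, 50] → [13, 32, 50, 56] → [13, 32, 50, 56, 70] → [13, 32, 50, 56, 70, 84] → [13, 32, 50, 56, 70, 84, 102] → [13, 32, 50, 56, 70, 84, 102, 103] → [13, 32, 50, 56, 70, 84, 102, 103, 113]
So `new_list[-1]` = 113

Answer: 113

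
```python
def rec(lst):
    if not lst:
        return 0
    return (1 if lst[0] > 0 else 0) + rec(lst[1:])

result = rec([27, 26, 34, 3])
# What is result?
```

Count of positive elements in [27, 26, 34, 3] = 4

Answer: 4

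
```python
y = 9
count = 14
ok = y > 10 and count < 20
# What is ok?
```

Trace:
`y = 9` → y = 9
`count = 14` → count = 14
`ok = y > 10 and count < 20` → ok = False
So ok = False

Answer: False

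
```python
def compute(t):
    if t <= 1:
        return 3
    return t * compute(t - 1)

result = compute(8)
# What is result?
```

compute(8) = 8 * 7 * 6 * 5 * 4 * 3 * 2 * 3 = 120960

Answer: 120960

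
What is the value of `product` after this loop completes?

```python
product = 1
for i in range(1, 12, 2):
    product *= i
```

Product of 1, 3, 5, ... up to 11
`product` takes the values: 1 → 3 → 15 → 105 → 945 → 10395

Answer: 10395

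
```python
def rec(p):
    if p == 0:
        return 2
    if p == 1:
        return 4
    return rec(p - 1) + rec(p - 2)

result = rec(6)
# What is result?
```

Build up from base cases: rec(0)=2, rec(1)=4, rec(2)=6, rec(3)=10, rec(4)=16, rec(5)=26, rec(6)=42

Answer: 42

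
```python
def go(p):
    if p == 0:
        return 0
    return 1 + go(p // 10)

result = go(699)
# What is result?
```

Count of digits of 699: 3

Answer: 3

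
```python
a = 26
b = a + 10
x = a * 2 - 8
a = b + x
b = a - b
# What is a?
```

Trace:
`a = 26` → a = 26
`b = a + 10` → b = 36
`x = a * 2 - 8` → x = 44
`a = b + x` → a = 80
`b = a - b` → b = 44
So a = 80

Answer: 80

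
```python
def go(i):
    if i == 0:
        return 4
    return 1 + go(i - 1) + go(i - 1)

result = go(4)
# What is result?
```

go(i) = 1 + 2·go(i-1), go(0)=4. Closed form: (4+1)·2^4 - 1 = 79.

Answer: 79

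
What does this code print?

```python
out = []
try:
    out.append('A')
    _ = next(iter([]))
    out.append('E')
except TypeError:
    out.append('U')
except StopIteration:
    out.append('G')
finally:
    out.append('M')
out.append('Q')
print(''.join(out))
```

Execution trace: 'A' (try body) → 'G' (except StopIteration) → 'M' (finally) → 'Q' (after the try/except). Output: AGMQ

Answer: AGMQ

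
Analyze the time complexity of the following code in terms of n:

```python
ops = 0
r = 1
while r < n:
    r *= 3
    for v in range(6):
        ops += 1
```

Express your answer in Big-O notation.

Each loop level contributes: log n × 1. Multiplying the contributions gives O(log n).

Answer: O(log n)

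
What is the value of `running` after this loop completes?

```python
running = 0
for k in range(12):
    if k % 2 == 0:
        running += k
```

Sum of even numbers 0 to 11
`running` takes the values: 0 → 2 → 6 → 12 → 20 → 30

Answer: 30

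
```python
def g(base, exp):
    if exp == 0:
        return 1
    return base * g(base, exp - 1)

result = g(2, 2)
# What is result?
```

g(2, 2) = 2 * 2 = 4

Answer: 4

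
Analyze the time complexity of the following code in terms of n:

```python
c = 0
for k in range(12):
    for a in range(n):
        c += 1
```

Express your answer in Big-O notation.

Each loop level contributes: 1 × n. Multiplying the contributions gives O(n).

Answer: O(n)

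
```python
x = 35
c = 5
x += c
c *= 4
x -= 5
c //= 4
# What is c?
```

Trace:
`x = 35` → x = 35
`c = 5` → c = 5
`x += c` → x = 40
`c *= 4` → c = 20
`x -= 5` → x = 35
`c //= 4` → c = 5
So c = 5

Answer: 5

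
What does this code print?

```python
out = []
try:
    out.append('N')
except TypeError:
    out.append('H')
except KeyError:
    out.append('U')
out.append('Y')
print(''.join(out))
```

Execution trace: 'N' (try body, no exception) → 'Y' (after the try/except). Output: NY

Answer: NY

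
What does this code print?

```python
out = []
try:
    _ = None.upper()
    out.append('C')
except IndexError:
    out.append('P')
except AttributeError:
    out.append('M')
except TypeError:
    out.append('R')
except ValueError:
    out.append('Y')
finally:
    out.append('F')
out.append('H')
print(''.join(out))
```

Execution trace: 'M' (except AttributeError) → 'F' (finally) → 'H' (after the try/except). Output: MFH

Answer: MFH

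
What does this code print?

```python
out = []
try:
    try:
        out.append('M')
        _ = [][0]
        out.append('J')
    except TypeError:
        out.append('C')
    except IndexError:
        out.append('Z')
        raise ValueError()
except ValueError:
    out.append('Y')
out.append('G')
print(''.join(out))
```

Execution trace: 'M' (inner try body) → 'Z' (inner except IndexError) → 'Y' (outer except ValueError) → 'G' (after the try/except). Output: MZYG

Answer: MZYG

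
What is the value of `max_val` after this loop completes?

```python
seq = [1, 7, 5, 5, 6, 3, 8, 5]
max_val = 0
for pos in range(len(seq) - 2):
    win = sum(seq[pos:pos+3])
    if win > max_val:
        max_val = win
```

Max sum of 3-element window in [1, 7, 5, 5, 6, 3, 8, 5]
`max_val` takes the values: 0 → 13 → 17

Answer: 17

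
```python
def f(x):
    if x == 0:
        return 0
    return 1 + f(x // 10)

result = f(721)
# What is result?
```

Count of digits of 721: 3

Answer: 3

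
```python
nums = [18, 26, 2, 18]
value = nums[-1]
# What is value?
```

Trace:
`nums = [18, 26, 2, 18]` → nums = [18, 26, 2, 18]
`value = nums[-1]` → value = 18
So value = 18

Answer: 18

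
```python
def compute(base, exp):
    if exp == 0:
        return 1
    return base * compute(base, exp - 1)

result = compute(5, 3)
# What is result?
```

compute(5, 3) = 5 * 5 * 5 = 125

Answer: 125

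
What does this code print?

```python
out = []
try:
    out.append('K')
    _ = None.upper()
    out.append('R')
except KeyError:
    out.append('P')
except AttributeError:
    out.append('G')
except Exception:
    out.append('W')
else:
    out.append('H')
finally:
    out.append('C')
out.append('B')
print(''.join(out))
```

Execution trace: 'K' (try body) → 'G' (except AttributeError) → 'C' (finally) → 'B' (after the try/except). Output: KGCB

Answer: KGCB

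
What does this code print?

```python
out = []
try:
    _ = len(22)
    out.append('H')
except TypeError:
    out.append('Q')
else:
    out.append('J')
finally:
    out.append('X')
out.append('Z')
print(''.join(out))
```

Execution trace: 'Q' (except TypeError) → 'X' (finally) → 'Z' (after the try/except). Output: QXZ

Answer: QXZ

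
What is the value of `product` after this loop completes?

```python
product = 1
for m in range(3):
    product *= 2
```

2^3 = 8
`product` takes the values: 1 → 2 → 4 → 8

Answer: 8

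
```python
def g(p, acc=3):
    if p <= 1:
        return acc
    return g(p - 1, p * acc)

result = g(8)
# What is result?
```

Accumulator trace (n, acc): (8, 3) -> (7, 24) -> (6, 168) -> (5, 1008) -> (4, 5040) -> (3, 20160) -> (2, 60480) -> (1, 120960) -> return 120960

Answer: 120960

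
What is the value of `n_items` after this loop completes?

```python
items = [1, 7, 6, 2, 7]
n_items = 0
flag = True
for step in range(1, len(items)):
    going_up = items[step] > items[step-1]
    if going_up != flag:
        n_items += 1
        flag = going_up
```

Count direction changes in [1, 7, 6, 2, 7]
`n_items` takes the values: 0 → 1 → 2

Answer: 2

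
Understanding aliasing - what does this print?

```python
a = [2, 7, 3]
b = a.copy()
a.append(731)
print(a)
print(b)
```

Key concept: list.copy() creates independent copy.
Step by step:
`a = [2, 7, 3]` → a = [2, 7, 3]
`b = a.copy()` → b = [2, 7, 3]
`a.append(731)` → a = [2, 7, 3, 731]
`print(a)` → prints [2, 7, 3, 731]
`print(b)` → prints [2, 7, 3]

Answer:
[2, 7, 3, 731]
[2, 7, 3]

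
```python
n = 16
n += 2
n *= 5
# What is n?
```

Trace:
`n = 16` → n = 16
`n += 2` → n = 18
`n *= 5` → n = 90
So n = 90

Answer: 90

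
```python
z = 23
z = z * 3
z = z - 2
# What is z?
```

Trace:
`z = 23` → z = 23
`z = z * 3` → z = 69
`z = z - 2` → z = 67
So z = 67

Answer: 67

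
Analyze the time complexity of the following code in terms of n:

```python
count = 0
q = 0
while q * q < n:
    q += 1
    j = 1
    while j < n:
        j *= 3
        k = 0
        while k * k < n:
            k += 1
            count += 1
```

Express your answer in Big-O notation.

Each loop level contributes: √n × log n × √n. Multiplying the contributions gives O(n log n).

Answer: O(n log n)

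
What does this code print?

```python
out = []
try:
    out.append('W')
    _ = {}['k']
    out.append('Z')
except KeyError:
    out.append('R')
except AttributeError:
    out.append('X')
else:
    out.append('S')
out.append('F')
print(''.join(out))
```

Execution trace: 'W' (try body) → 'R' (except KeyError) → 'F' (after the try/except). Output: WRF

Answer: WRF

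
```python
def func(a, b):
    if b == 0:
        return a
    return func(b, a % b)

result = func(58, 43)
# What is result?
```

func(58, 43) -> func(43, 15) -> func(15, 13) -> func(13, 2) -> func(2, 1) -> func(1, 0) -> 1

Answer: 1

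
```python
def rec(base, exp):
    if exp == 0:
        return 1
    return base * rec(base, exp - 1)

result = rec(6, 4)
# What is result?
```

rec(6, 4) = 6 * 6 * 6 * 6 = 1296

Answer: 1296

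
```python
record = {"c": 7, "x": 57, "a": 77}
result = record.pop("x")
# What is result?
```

Trace:
`record = {"c": 7, "x": 57, "a": 77}` → record = {'c': 7, 'x': 57, 'a': 77}
`result = record.pop("x")` → record = {'c': 7, 'a': 77}; result = 57
So result = 57

Answer: 57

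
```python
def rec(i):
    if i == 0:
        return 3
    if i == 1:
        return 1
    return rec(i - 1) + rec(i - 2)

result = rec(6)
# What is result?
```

Build up from base cases: rec(0)=3, rec(1)=1, rec(2)=4, rec(3)=5, rec(4)=9, rec(5)=14, rec(6)=23

Answer: 23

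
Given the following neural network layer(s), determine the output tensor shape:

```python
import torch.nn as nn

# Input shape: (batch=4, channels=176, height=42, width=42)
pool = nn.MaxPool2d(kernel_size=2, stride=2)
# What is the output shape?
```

Input: (4, 176, 42, 42) -> Output: (4, 176, 21, 21)

Answer: (4, 176, 21, 21)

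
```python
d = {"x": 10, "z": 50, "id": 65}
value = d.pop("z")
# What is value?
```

Trace:
`d = {"x": 10, "z": 50, "id": 65}` → d = {'x': 10, 'z': 50, 'id': 65}
`value = d.pop("z")` → d = {'x': 10, 'id': 65}; value = 50
So value = 50

Answer: 50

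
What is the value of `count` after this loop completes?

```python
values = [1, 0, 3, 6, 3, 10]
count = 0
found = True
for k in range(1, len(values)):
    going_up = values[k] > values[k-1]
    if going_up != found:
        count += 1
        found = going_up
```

Count direction changes in [1, 0, 3, 6, 3, 10]
`count` takes the values: 0 → 1 → 2 → 3 → 4

Answer: 4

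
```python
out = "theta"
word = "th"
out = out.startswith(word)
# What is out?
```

Trace:
`out = "theta"` → out = 'theta'
`word = "th"` → word = 'th'
`out = out.startswith(word)` → out = True
So out = True

Answer: True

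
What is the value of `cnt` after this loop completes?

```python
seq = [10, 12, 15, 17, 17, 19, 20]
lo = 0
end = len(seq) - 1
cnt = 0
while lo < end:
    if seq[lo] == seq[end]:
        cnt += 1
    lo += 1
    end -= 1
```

Count matching pairs from ends
`cnt` takes the values: 0

Answer: 0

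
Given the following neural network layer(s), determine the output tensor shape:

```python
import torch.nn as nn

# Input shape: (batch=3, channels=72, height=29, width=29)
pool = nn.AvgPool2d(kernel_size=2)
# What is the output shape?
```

Input: (3, 72, 29, 29) -> Output: (3, 72, 14, 14)

Answer: (3, 72, 14, 14)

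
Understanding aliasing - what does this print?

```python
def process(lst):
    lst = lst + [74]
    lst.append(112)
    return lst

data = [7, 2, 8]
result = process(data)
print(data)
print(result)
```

Key concept: rebinding parameter vs mutation.
Step by step:
`data = [7, 2, 8]` → data = [7, 2, 8]
`result = process(data)` → result = [7, 2, 8, 74, 112]
`print(data)` → prints [7, 2, 8]
`print(result)` → prints [7, 2, 8, 74, 112]

Answer:
[7, 2, 8]
[7, 2, 8, 74, 112]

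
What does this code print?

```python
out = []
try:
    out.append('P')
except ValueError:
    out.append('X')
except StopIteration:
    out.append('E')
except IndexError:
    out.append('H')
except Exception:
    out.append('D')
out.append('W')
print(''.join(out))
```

Execution trace: 'P' (try body, no exception) → 'W' (after the try/except). Output: PW

Answer: PW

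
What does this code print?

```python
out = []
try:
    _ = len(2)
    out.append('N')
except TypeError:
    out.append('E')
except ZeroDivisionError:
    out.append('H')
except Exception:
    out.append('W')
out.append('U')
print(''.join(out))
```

Execution trace: 'E' (except TypeError) → 'U' (after the try/except). Output: EU

Answer: EU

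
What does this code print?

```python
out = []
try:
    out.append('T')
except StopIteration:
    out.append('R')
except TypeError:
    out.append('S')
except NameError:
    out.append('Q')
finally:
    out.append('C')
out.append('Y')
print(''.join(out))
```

Execution trace: 'T' (try body, no exception) → 'C' (finally) → 'Y' (after the try/except). Output: TCY

Answer: TCY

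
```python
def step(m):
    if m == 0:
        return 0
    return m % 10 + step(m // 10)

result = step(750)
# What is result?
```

Sum of digits of 750: 0 + 5 + 7 = 12

Answer: 12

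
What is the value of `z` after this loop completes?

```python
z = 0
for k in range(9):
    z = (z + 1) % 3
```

Increment mod 3, 9 times = 0
`z` takes the values: 0 → 1 → 2 → 0 → 1 → 2 → 0 → 1 → 2 → 0

Answer: 0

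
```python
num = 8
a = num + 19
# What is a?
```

Trace:
`num = 8` → num = 8
`a = num + 19` → a = 27
So a = 27

Answer: 27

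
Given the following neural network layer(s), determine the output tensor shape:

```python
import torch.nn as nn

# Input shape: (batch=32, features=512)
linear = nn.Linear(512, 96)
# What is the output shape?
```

Input: (32, 512) -> Output: (32, 96)

Answer: (32, 96)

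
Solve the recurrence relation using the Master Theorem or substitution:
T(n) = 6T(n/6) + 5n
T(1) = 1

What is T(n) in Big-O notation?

By Master Theorem: a=6, b=6, f(n)=5n. Since log_6(6) = 1 and f(n) = Θ(n^1), Case 2 applies. T(n) = O(n log n).

Answer: O(n log n)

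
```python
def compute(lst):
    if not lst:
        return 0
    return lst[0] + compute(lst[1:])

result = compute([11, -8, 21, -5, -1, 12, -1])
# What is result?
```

11 + (-8) + 21 + (-5) + (-1) + 12 + (-1) + 0 = 29

Answer: 29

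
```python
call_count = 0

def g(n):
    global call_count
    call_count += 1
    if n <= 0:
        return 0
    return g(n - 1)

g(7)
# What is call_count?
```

Linear recursion stepping by 1: 8 calls from n=7 down to ≤0.

Answer: 8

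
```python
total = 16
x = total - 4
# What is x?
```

Trace:
`total = 16` → total = 16
`x = total - 4` → x = 12
So x = 12

Answer: 12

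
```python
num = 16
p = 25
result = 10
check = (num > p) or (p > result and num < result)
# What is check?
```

Trace:
`num = 16` → num = 16
`p = 25` → p = 25
`result = 10` → result = 10
`check = (num > p) or (p > result and num < result)` → check = False
So check = False

Answer: False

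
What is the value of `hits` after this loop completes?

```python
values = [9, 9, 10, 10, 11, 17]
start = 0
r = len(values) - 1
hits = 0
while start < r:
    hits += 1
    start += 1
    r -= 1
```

Iterations until pointers meet (list length 6)
`hits` takes the values: 0 → 1 → 2 → 3

Answer: 3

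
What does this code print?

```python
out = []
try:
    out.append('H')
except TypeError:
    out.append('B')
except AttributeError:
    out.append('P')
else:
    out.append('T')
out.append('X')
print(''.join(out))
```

Execution trace: 'H' (try body, no exception) → 'T' (else) → 'X' (after the try/except). Output: HTX

Answer: HTX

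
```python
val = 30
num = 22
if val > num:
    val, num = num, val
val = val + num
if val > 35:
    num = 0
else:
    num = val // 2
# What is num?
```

Trace:
`val = 30` → val = 30
`num = 22` → num = 22
`if val > num: ...` → val > num is True → val = 22; num = 30
`val = val + num` → val = 52
`if val > 35: ...` → val > 35 is True → num = 0
So num = 0

Answer: 0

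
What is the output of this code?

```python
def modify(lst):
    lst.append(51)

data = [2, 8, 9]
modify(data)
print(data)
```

Key concept: function modifies passed list.
Step by step:
`data = [2, 8, 9]` → data = [2, 8, 9]
`modify(data)` → data = [2, 8, 9, 51]
`print(data)` → prints [2, 8, 9, 51]

Answer: [2, 8, 9, 51]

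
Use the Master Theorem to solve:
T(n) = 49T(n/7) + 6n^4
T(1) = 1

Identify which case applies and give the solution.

a=49, b=7, f(n)=6n^4. log_7(49) = 2. Since c=4 > 2 and the regularity condition holds (49(n/7)^4 = (49/7^4)n^4 with 49/7^4 < 1), Case 3 applies: T(n) = Θ(f(n)) = O(n^4).

Answer: O(n^4) - Case 3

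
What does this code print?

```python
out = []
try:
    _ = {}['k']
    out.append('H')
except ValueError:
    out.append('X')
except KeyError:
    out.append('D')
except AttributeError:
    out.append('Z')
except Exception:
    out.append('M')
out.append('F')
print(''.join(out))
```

Execution trace: 'D' (except KeyError) → 'F' (after the try/except). Output: DF

Answer: DF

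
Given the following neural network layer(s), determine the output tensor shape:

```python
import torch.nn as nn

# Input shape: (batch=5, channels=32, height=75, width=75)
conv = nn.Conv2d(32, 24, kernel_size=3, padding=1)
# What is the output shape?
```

Input: (5, 32, 75, 75) -> Output: (5, 24, 75, 75)

Answer: (5, 24, 75, 75)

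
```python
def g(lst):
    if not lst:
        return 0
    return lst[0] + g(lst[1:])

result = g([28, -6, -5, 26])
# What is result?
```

28 + (-6) + (-5) + 26 + 0 = 43

Answer: 43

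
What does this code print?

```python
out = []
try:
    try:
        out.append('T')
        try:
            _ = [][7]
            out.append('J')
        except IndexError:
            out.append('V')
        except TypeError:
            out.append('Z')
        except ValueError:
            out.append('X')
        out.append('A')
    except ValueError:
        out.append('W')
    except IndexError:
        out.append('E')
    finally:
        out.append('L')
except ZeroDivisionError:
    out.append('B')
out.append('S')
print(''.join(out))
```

Execution trace: 'T' (try body) → 'V' (inner except IndexError) → 'A' (try body, no exception) → 'L' (finally) → 'S' (after the try/except). Output: TVALS

Answer: TVALS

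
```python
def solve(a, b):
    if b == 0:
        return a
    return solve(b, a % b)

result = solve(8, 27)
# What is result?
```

solve(8, 27) -> solve(27, 8) -> solve(8, 3) -> solve(3, 2) -> solve(2, 1) -> solve(1, 0) -> 1

Answer: 1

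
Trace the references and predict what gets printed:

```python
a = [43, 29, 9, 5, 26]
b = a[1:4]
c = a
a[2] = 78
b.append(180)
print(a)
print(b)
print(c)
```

Key concept: slice vs alias.
Step by step:
`a = [43, 29, 9, 5, 26]` → a = [43, 29, 9, 5, 26]
`b = a[1:4]` → b = [29, 9, 5]
`c = a` → c = [43, 29, 9, 5, 26] (same object as a)
`a[2] = 78` → a = [43, 29, 78, 5, 26] (same object as c); c = [43, 29, 78, 5, 26] (same object as a)
`b.append(180)` → b = [29, 9, 5, 180]
`print(a)` → prints [43, 29, 78, 5, 26]
`print(b)` → prints [29, 9, 5, 180]
`print(c)` → prints [43, 29, 78, 5, 26]

Answer:
[43, 29, 78, 5, 26]
[29, 9, 5, 180]
[43, 29, 78, 5, 26]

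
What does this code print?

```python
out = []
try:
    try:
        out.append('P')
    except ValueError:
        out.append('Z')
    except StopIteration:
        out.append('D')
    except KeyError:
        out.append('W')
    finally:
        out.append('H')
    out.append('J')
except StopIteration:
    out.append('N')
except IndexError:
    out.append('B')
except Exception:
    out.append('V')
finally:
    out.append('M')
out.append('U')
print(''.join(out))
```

Execution trace: 'P' (inner try body, no exception) → 'H' (inner finally) → 'J' (try body, no exception) → 'M' (finally) → 'U' (after the try/except). Output: PHJMU

Answer: PHJMU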